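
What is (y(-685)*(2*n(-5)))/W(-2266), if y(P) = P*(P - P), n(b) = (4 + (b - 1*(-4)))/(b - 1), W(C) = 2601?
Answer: 0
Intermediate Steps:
n(b) = (8 + b)/(-1 + b) (n(b) = (4 + (b + 4))/(-1 + b) = (4 + (4 + b))/(-1 + b) = (8 + b)/(-1 + b))
y(P) = 0 (y(P) = P*0 = 0)
(y(-685)*(2*n(-5)))/W(-2266) = (0*(2*((8 - 5)/(-1 - 5))))/2601 = (0*(2*(3/(-6))))*(1/2601) = (0*(2*(-⅙*3)))*(1/2601) = (0*(2*(-½)))*(1/2601) = (0*(-1))*(1/2601) = 0*(1/2601) = 0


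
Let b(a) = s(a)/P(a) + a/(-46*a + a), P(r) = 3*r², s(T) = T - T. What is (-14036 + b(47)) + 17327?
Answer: 148094/45 ≈ 3291.0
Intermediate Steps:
s(T) = 0
b(a) = -1/45 (b(a) = 0/((3*a²)) + a/(-46*a + a) = 0*(1/(3*a²)) + a/((-45*a)) = 0 + a*(-1/(45*a)) = 0 - 1/45 = -1/45)
(-14036 + b(47)) + 17327 = (-14036 - 1/45) + 17327 = -631621/45 + 17327 = 148094/45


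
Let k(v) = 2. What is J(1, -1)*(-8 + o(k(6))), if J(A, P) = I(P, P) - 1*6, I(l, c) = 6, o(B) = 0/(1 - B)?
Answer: 0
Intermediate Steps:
o(B) = 0
J(A, P) = 0 (J(A, P) = 6 - 1*6 = 6 - 6 = 0)
J(1, -1)*(-8 + o(k(6))) = 0*(-8 + 0) = 0*(-8) = 0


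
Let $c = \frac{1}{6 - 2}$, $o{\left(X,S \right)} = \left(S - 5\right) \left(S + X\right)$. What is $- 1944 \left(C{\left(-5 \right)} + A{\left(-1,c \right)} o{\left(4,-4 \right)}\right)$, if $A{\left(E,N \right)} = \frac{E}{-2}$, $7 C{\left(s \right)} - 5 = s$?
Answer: $0$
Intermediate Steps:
$o{\left(X,S \right)} = \left(-5 + S\right) \left(S + X\right)$
$C{\left(s \right)} = \frac{5}{7} + \frac{s}{7}$
$c = \frac{1}{4} \approx 0.25$
$A{\left(E,N \right)} = - \frac{E}{2}$ ($A{\left(E,N \right)} = E \left(- \frac{1}{2}\right) = - \frac{E}{2}$)
$- 1944 \left(C{\left(-5 \right)} + A{\left(-1,c \right)} o{\left(4,-4 \right)}\right) = - 1944 \left(\left(\frac{5}{7} + \frac{1}{7} \left(-5\right)\right) + \left(- \frac{1}{2}\right) \left(-1\right) \left(\left(-4\right)^{2} - -20 - 20 - 16\right)\right) = - 1944 \left(\left(\frac{5}{7} - \frac{5}{7}\right) + \frac{16 + 20 - 20 - 16}{2}\right) = - 1944 \left(0 + \frac{1}{2} \cdot 0\right) = - 1944 \left(0 + 0\right) = \left(-1944\right) 0 = 0$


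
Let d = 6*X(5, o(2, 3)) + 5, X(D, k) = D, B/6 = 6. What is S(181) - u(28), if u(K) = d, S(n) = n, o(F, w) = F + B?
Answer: 146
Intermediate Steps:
B = 36 (B = 6*6 = 36)
o(F, w) = 36 + F (o(F, w) = F + 36 = 36 + F)
d = 35 (d = 6*5 + 5 = 30 + 5 = 35)
u(K) = 35
S(181) - u(28) = 181 - 1*35 = 181 - 35 = 146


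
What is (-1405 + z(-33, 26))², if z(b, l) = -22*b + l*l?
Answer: 9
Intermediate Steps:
z(b, l) = l² - 22*b (z(b, l) = -22*b + l² = l² - 22*b)
(-1405 + z(-33, 26))² = (-1405 + (26² - 22*(-33)))² = (-1405 + (676 + 726))² = (-1405 + 1402)² = (-3)² = 9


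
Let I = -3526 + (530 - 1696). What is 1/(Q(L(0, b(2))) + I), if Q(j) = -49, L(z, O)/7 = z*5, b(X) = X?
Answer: -1/4741 ≈ -0.00021093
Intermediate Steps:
L(z, O) = 35*z (L(z, O) = 7*(z*5) = 7*(5*z) = 35*z)
I = -4692 (I = -3526 - 1166 = -4692)
1/(Q(L(0, b(2))) + I) = 1/(-49 - 4692) = 1/(-4741) = -1/4741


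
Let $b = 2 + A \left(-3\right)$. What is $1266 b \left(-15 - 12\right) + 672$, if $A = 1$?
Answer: $34854$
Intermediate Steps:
$b = -1$ ($b = 2 + 1 \left(-3\right) = 2 - 3 = -1$)
$1266 b \left(-15 - 12\right) + 672 = 1266 \left(- (-15 - 12)\right) + 672 = 1266 \left(\left(-1\right) \left(-27\right)\right) + 672 = 1266 \cdot 27 + 672 = 34182 + 672 = 34854$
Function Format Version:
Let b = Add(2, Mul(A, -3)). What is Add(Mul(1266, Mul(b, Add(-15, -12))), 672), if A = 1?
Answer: 34854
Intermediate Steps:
b = -1 (b = Add(2, Mul(1, -3)) = Add(2, -3) = -1)
Add(Mul(1266, Mul(b, Add(-15, -12))), 672) = Add(Mul(1266, Mul(-1, Add(-15, -12))), 672) = Add(Mul(1266, Mul(-1, -27)), 672) = Add(Mul(1266, 27), 672) = Add(34182, 672) = 34854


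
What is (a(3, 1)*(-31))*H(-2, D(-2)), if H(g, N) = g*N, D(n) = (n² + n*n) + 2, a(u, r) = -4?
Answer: -2480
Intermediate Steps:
D(n) = 2 + 2*n² (D(n) = (n² + n²) + 2 = 2*n² + 2 = 2 + 2*n²)
H(g, N) = N*g
(a(3, 1)*(-31))*H(-2, D(-2)) = (-4*(-31))*((2 + 2*(-2)²)*(-2)) = 124*((2 + 2*4)*(-2)) = 124*((2 + 8)*(-2)) = 124*(10*(-2)) = 124*(-20) = -2480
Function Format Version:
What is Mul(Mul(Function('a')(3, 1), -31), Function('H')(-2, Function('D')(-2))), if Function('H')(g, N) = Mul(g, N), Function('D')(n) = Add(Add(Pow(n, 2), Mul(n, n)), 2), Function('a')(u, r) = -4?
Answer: -2480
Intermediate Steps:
Function('D')(n) = Add(2, Mul(2, Pow(n, 2))) (Function('D')(n) = Add(Add(Pow(n, 2), Pow(n, 2)), 2) = Add(Mul(2, Pow(n, 2)), 2) = Add(2, Mul(2, Pow(n, 2))))
Function('H')(g, N) = Mul(N, g)
Mul(Mul(Function('a')(3, 1), -31), Function('H')(-2, Function('D')(-2))) = Mul(Mul(-4, -31), Mul(Add(2, Mul(2, Pow(-2, 2))), -2)) = Mul(124, Mul(Add(2, Mul(2, 4)), -2)) = Mul(124, Mul(Add(2, 8), -2)) = Mul(124, Mul(10, -2)) = Mul(124, -20) = -2480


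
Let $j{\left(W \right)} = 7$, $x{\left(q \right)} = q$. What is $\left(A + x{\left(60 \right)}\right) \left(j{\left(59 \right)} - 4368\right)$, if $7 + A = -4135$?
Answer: $17801602$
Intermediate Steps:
$A = -4142$ ($A = -7 - 4135 = -4142$)
$\left(A + x{\left(60 \right)}\right) \left(j{\left(59 \right)} - 4368\right) = \left(-4142 + 60\right) \left(7 - 4368\right) = \left(-4082\right) \left(-4361\right) = 17801602$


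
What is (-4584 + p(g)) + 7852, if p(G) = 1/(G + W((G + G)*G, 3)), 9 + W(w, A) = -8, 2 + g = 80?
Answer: 199349/61 ≈ 3268.0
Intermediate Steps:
g = 78 (g = -2 + 80 = 78)
W(w, A) = -17 (W(w, A) = -9 - 8 = -17)
p(G) = 1/(-17 + G) (p(G) = 1/(G - 17) = 1/(-17 + G))
(-4584 + p(g)) + 7852 = (-4584 + 1/(-17 + 78)) + 7852 = (-4584 + 1/61) + 7852 = -279623/61 + 7852 = 199349/61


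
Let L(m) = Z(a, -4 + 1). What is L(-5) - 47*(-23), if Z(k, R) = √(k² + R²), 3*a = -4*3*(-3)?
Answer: 1081 + 3*√17 ≈ 1093.4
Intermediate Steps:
a = 12 (a = (-4*3*(-3))/3 = (-12*(-3))/3 = (⅓)*36 = 12)
Z(k, R) = √(R² + k²)
L(m) = 3*√17 (L(m) = √((-4 + 1)² + 12²) = √((-3)² + 144) = √(9 + 144) = √153 = 3*√17)
L(-5) - 47*(-23) = 3*√17 - 47*(-23) = 3*√17 + 1081 = 1081 + 3*√17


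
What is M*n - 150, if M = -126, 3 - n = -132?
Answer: -17160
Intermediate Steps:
n = 135 (n = 3 - 1*(-132) = 3 + 132 = 135)
M*n - 150 = -126*135 - 150 = -17010 - 150 = -17160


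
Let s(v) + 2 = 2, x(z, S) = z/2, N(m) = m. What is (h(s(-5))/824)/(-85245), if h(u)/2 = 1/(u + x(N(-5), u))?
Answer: 1/87802350 ≈ 1.1389e-8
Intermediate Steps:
x(z, S) = z/2 (x(z, S) = z*(1/2) = z/2)
s(v) = 0 (s(v) = -2 + 2 = 0)
h(u) = 2/(-5/2 + u) (h(u) = 2/(u + (1/2)*(-5)) = 2/(u - 5/2) = 2/(-5/2 + u))
(h(s(-5))/824)/(-85245) = ((4/(-5 + 2*0))/824)/(-85245) = ((4/(-5 + 0))*(1/824))*(-1/85245) = ((4/(-5))*(1/824))*(-1/85245) = ((4*(-1/5))*(1/824))*(-1/85245) = -4/5*1/824*(-1/85245) = -1/1030*(-1/85245) = 1/87802350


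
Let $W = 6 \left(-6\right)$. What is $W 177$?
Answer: $-6372$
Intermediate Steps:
$W = -36$
$W 177 = \left(-36\right) 177 = -6372$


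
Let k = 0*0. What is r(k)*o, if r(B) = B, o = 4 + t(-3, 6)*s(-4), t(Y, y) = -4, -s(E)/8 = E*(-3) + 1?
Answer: 0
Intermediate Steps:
k = 0
s(E) = -8 + 24*E (s(E) = -8*(E*(-3) + 1) = -8*(-3*E + 1) = -8*(1 - 3*E) = -8 + 24*E)
o = 420 (o = 4 - 4*(-8 + 24*(-4)) = 4 - 4*(-8 - 96) = 4 - 4*(-104) = 4 + 416 = 420)
r(k)*o = 0*420 = 0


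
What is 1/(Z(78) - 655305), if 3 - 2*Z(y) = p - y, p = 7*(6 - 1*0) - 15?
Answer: -1/655278 ≈ -1.5261e-6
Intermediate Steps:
p = 27 (p = 7*(6 + 0) - 15 = 7*6 - 15 = 42 - 15 = 27)
Z(y) = -12 + y/2 (Z(y) = 3/2 - (27 - y)/2 = 3/2 + (-27/2 + y/2) = -12 + y/2)
1/(Z(78) - 655305) = 1/((-12 + (1/2)*78) - 655305) = 1/((-12 + 39) - 655305) = 1/(27 - 655305) = 1/(-655278) = -1/655278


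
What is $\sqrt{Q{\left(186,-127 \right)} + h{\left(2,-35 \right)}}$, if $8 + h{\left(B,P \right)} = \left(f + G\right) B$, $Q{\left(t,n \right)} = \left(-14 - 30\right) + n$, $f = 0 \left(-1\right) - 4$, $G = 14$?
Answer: $i \sqrt{159} \approx 12.61 i$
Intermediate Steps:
$f = -4$ ($f = 0 - 4 = -4$)
$Q{\left(t,n \right)} = -44 + n$
$h{\left(B,P \right)} = -8 + 10 B$ ($h{\left(B,P \right)} = -8 + \left(-4 + 14\right) B = -8 + 10 B$)
$\sqrt{Q{\left(186,-127 \right)} + h{\left(2,-35 \right)}} = \sqrt{\left(-44 - 127\right) + \left(-8 + 10 \cdot 2\right)} = \sqrt{-171 + \left(-8 + 20\right)} = \sqrt{-171 + 12} = \sqrt{-159} = i \sqrt{159}$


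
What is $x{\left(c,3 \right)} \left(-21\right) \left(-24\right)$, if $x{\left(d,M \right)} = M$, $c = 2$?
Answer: $1512$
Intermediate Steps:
$x{\left(c,3 \right)} \left(-21\right) \left(-24\right) = 3 \left(-21\right) \left(-24\right) = \left(-63\right) \left(-24\right) = 1512$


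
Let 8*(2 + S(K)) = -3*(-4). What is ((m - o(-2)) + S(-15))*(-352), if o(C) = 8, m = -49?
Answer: 20240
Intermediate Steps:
S(K) = -1/2 (S(K) = -2 + (-3*(-4))/8 = -2 + (1/8)*12 = -2 + 3/2 = -1/2)
((m - o(-2)) + S(-15))*(-352) = ((-49 - 1*8) - 1/2)*(-352) = ((-49 - 8) - 1/2)*(-352) = (-57 - 1/2)*(-352) = -115/2*(-352) = 20240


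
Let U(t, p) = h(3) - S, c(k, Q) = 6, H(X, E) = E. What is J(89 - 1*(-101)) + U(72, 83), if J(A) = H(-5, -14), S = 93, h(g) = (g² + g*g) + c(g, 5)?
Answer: -83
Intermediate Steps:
h(g) = 6 + 2*g² (h(g) = (g² + g*g) + 6 = (g² + g²) + 6 = 2*g² + 6 = 6 + 2*g²)
J(A) = -14
U(t, p) = -69 (U(t, p) = (6 + 2*3²) - 1*93 = (6 + 2*9) - 93 = (6 + 18) - 93 = 24 - 93 = -69)
J(89 - 1*(-101)) + U(72, 83) = -14 - 69 = -83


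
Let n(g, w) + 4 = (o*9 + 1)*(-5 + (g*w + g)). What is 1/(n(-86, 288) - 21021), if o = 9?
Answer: -1/2059463 ≈ -4.8556e-7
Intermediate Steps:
n(g, w) = -414 + 82*g + 82*g*w (n(g, w) = -4 + (9*9 + 1)*(-5 + (g*w + g)) = -4 + (81 + 1)*(-5 + (g + g*w)) = -4 + 82*(-5 + g + g*w) = -4 + (-410 + 82*g + 82*g*w) = -414 + 82*g + 82*g*w)
1/(n(-86, 288) - 21021) = 1/((-414 + 82*(-86) + 82*(-86)*288) - 21021) = 1/((-414 - 7052 - 2030976) - 21021) = 1/(-2038442 - 21021) = 1/(-2059463) = -1/2059463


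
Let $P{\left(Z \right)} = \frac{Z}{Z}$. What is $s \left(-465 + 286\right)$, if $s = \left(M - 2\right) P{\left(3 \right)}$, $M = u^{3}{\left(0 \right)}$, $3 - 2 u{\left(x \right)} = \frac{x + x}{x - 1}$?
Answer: $- \frac{1969}{8} \approx -246.13$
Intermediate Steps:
$u{\left(x \right)} = \frac{3}{2} - \frac{x}{-1 + x}$ ($u{\left(x \right)} = \frac{3}{2} - \frac{\left(x + x\right) \frac{1}{x - 1}}{2} = \frac{3}{2} - \frac{2 x \frac{1}{-1 + x}}{2} = \frac{3}{2} - \frac{x}{-1 + x}$)
$P{\left(Z \right)} = 1$
$M = \frac{27}{8}$ ($M = \left(\frac{-3 + 0}{2 \left(-1 + 0\right)}\right)^{3} = \left(\frac{1}{2} \frac{1}{-1} \left(-3\right)\right)^{3} = \left(\frac{1}{2} \left(-1\right) \left(-3\right)\right)^{3} = \left(\frac{3}{2}\right)^{3} = \frac{27}{8} \approx 3.375$)
$s = \frac{11}{8}$ ($s = \left(\frac{27}{8} - 2\right) 1 = \frac{11}{8} \cdot 1 = \frac{11}{8} \approx 1.375$)
$s \left(-465 + 286\right) = \frac{11 \left(-465 + 286\right)}{8} = \frac{11}{8} \left(-179\right) = - \frac{1969}{8}$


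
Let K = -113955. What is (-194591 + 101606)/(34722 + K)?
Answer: 30995/26411 ≈ 1.1736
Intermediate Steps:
(-194591 + 101606)/(34722 + K) = (-194591 + 101606)/(34722 - 113955) = -92985/(-79233) = -92985*(-1/79233) = 30995/26411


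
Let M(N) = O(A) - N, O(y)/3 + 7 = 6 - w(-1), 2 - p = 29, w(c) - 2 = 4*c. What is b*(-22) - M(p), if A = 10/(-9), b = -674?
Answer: 14798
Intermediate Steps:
w(c) = 2 + 4*c
p = -27 (p = 2 - 1*29 = 2 - 29 = -27)
A = -10/9 (A = 10*(-1/9) = -10/9 ≈ -1.1111)
O(y) = 3 (O(y) = -21 + 3*(6 - (2 + 4*(-1))) = -21 + 3*(6 - (2 - 4)) = -21 + 3*(6 - 1*(-2)) = -21 + 3*(6 + 2) = -21 + 3*8 = -21 + 24 = 3)
M(N) = 3 - N
b*(-22) - M(p) = -674*(-22) - (3 - 1*(-27)) = 14828 - (3 + 27) = 14828 - 1*30 = 14828 - 30 = 14798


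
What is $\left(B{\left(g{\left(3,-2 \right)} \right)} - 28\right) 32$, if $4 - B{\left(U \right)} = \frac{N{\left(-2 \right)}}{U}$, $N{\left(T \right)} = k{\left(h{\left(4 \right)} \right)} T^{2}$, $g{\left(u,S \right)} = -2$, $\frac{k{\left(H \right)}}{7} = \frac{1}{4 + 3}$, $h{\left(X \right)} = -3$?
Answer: $-704$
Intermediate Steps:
$k{\left(H \right)} = 1$ ($k{\left(H \right)} = \frac{7}{4 + 3} = \frac{7}{7} = 7 \cdot \frac{1}{7} = 1$)
$N{\left(T \right)} = T^{2}$ ($N{\left(T \right)} = 1 T^{2} = T^{2}$)
$B{\left(U \right)} = 4 - \frac{4}{U}$ ($B{\left(U \right)} = 4 - \frac{\left(-2\right)^{2}}{U} = 4 - \frac{4}{U}$)
$\left(B{\left(g{\left(3,-2 \right)} \right)} - 28\right) 32 = \left(\left(4 - \frac{4}{-2}\right) - 28\right) 32 = \left(\left(4 - -2\right) - 28\right) 32 = \left(\left(4 + 2\right) - 28\right) 32 = \left(6 - 28\right) 32 = \left(-22\right) 32 = -704$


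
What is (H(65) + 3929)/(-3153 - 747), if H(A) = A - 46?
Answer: -329/325 ≈ -1.0123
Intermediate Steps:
H(A) = -46 + A
(H(65) + 3929)/(-3153 - 747) = ((-46 + 65) + 3929)/(-3153 - 747) = (19 + 3929)/(-3900) = 3948*(-1/3900) = -329/325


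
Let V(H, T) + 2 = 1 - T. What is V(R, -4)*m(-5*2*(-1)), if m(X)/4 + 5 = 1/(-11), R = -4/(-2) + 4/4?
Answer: -672/11 ≈ -61.091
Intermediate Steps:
R = 3 (R = -4*(-½) + 4*(¼) = 2 + 1 = 3)
m(X) = -224/11 (m(X) = -20 + 4/(-11) = -20 + 4*(-1/11) = -20 - 4/11 = -224/11)
V(H, T) = -1 - T (V(H, T) = -2 + (1 - T) = -1 - T)
V(R, -4)*m(-5*2*(-1)) = (-1 - 1*(-4))*(-224/11) = (-1 + 4)*(-224/11) = 3*(-224/11) = -672/11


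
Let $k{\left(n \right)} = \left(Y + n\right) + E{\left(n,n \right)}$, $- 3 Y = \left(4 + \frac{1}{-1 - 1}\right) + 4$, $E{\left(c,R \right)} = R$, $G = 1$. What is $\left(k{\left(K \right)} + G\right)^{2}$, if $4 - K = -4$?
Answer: $\frac{841}{4} \approx 210.25$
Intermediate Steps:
$K = 8$ ($K = 4 - -4 = 4 + 4 = 8$)
$Y = - \frac{5}{2}$ ($Y = - \frac{\left(4 + \frac{1}{-1 - 1}\right) + 4}{3} = - \frac{\left(4 + \frac{1}{-2}\right) + 4}{3} = - \frac{\left(4 - \frac{1}{2}\right) + 4}{3} = - \frac{\frac{7}{2} + 4}{3} = \left(- \frac{1}{3}\right) \frac{15}{2} = - \frac{5}{2} \approx -2.5$)
$k{\left(n \right)} = - \frac{5}{2} + 2 n$ ($k{\left(n \right)} = \left(- \frac{5}{2} + n\right) + n = - \frac{5}{2} + 2 n$)
$\left(k{\left(K \right)} + G\right)^{2} = \left(\left(- \frac{5}{2} + 2 \cdot 8\right) + 1\right)^{2} = \left(\left(- \frac{5}{2} + 16\right) + 1\right)^{2} = \left(\frac{27}{2} + 1\right)^{2} = \left(\frac{29}{2}\right)^{2} = \frac{841}{4}$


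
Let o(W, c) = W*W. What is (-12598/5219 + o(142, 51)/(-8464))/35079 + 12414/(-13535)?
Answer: -1603265278676623/1747781628426020 ≈ -0.91731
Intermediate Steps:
o(W, c) = W**2
(-12598/5219 + o(142, 51)/(-8464))/35079 + 12414/(-13535) = (-12598/5219 + 142**2/(-8464))/35079 + 12414/(-13535) = (-12598*1/5219 + 20164*(-1/8464))*(1/35079) + 12414*(-1/13535) = (-12598/5219 - 5041/2116)*(1/35079) - 12414/13535 = -52966347/11043404*1/35079 - 12414/13535 = -17655449/129130522972 - 12414/13535 = -1603265278676623/1747781628426020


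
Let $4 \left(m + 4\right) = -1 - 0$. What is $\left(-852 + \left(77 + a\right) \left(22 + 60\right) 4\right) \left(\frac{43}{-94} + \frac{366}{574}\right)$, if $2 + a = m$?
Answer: $\frac{54331397}{13489} \approx 4027.8$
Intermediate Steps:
$m = - \frac{17}{4}$ ($m = -4 + \frac{-1 - 0}{4} = -4 + \frac{-1 + 0}{4} = -4 + \frac{1}{4} \left(-1\right) = -4 - \frac{1}{4} = - \frac{17}{4} \approx -4.25$)
$a = - \frac{25}{4}$ ($a = -2 - \frac{17}{4} = - \frac{25}{4} \approx -6.25$)
$\left(-852 + \left(77 + a\right) \left(22 + 60\right) 4\right) \left(\frac{43}{-94} + \frac{366}{574}\right) = \left(-852 + \left(77 - \frac{25}{4}\right) \left(22 + 60\right) 4\right) \left(\frac{43}{-94} + \frac{366}{574}\right) = \left(-852 + \frac{283}{4} \cdot 82 \cdot 4\right) \left(43 \left(- \frac{1}{94}\right) + 366 \cdot \frac{1}{574}\right) = \left(-852 + \frac{11603}{2} \cdot 4\right) \left(- \frac{43}{94} + \frac{183}{287}\right) = \left(-852 + 23206\right) \frac{4861}{26978} = 22354 \cdot \frac{4861}{26978} = \frac{54331397}{13489}$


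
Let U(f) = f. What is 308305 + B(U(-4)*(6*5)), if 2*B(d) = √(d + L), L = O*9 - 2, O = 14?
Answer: 308306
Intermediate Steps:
L = 124 (L = 14*9 - 2 = 126 - 2 = 124)
B(d) = √(124 + d)/2 (B(d) = √(d + 124)/2 = √(124 + d)/2)
308305 + B(U(-4)*(6*5)) = 308305 + √(124 - 24*5)/2 = 308305 + √(124 - 4*30)/2 = 308305 + √(124 - 120)/2 = 308305 + √4/2 = 308305 + (½)*2 = 308305 + 1 = 308306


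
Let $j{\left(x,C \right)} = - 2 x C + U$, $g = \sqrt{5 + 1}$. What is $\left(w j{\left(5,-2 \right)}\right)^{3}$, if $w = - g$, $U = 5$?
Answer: $- 93750 \sqrt{6} \approx -2.2964 \cdot 10^{5}$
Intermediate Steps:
$g = \sqrt{6} \approx 2.4495$
$j{\left(x,C \right)} = 5 - 2 C x$ ($j{\left(x,C \right)} = - 2 x C + 5 = - 2 C x + 5 = 5 - 2 C x$)
$w = - \sqrt{6} \approx -2.4495$
$\left(w j{\left(5,-2 \right)}\right)^{3} = \left(- \sqrt{6} \left(5 - \left(-4\right) 5\right)\right)^{3} = \left(- \sqrt{6} \left(5 + 20\right)\right)^{3} = \left(- \sqrt{6} \cdot 25\right)^{3} = \left(- 25 \sqrt{6}\right)^{3} = - 93750 \sqrt{6}$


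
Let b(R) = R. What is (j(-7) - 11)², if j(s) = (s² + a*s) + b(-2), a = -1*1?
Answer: 1849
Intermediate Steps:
a = -1
j(s) = -2 + s² - s (j(s) = (s² - s) - 2 = -2 + s² - s)
(j(-7) - 11)² = ((-2 + (-7)² - 1*(-7)) - 11)² = ((-2 + 49 + 7) - 11)² = (54 - 11)² = 43² = 1849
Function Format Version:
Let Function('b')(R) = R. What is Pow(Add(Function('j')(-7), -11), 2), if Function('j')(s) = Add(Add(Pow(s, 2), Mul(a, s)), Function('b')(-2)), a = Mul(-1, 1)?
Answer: 1849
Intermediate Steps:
a = -1
Function('j')(s) = Add(-2, Pow(s, 2), Mul(-1, s)) (Function('j')(s) = Add(Add(Pow(s, 2), Mul(-1, s)), -2) = Add(-2, Pow(s, 2), Mul(-1, s)))
Pow(Add(Function('j')(-7), -11), 2) = Pow(Add(Add(-2, Pow(-7, 2), Mul(-1, -7)), -11), 2) = Pow(Add(Add(-2, 49, 7), -11), 2) = Pow(Add(54, -11), 2) = Pow(43, 2) = 1849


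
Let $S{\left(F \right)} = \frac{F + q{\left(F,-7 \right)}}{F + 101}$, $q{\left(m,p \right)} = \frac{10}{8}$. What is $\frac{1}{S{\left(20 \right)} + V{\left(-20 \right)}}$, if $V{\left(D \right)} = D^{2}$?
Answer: $\frac{484}{193685} \approx 0.0024989$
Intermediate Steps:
$q{\left(m,p \right)} = \frac{5}{4}$ ($q{\left(m,p \right)} = 10 \cdot \frac{1}{8} = \frac{5}{4}$)
$S{\left(F \right)} = \frac{\frac{5}{4} + F}{101 + F}$ ($S{\left(F \right)} = \frac{F + \frac{5}{4}}{F + 101} = \frac{\frac{5}{4} + F}{101 + F}$)
$\frac{1}{S{\left(20 \right)} + V{\left(-20 \right)}} = \frac{1}{\frac{\frac{5}{4} + 20}{101 + 20} + \left(-20\right)^{2}} = \frac{1}{\frac{1}{121} \cdot \frac{85}{4} + 400} = \frac{1}{\frac{85}{484} + 400} = \frac{1}{\frac{193685}{484}} = \frac{484}{193685}$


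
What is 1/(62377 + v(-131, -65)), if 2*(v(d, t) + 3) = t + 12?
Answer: 2/124695 ≈ 1.6039e-5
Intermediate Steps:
v(d, t) = 3 + t/2 (v(d, t) = -3 + (t + 12)/2 = -3 + (12 + t)/2 = -3 + (6 + t/2) = 3 + t/2)
1/(62377 + v(-131, -65)) = 1/(62377 + (3 + (1/2)*(-65))) = 1/(62377 + (3 - 65/2)) = 1/(62377 - 59/2) = 1/(124695/2) = 2/124695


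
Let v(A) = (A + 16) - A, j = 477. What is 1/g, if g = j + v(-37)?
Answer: 1/493 ≈ 0.0020284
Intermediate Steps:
v(A) = 16 (v(A) = (16 + A) - A = 16)
g = 493 (g = 477 + 16 = 493)
1/g = 1/493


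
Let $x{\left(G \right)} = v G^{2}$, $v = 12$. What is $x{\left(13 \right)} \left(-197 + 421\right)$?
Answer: $454272$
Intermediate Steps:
$x{\left(G \right)} = 12 G^{2}$
$x{\left(13 \right)} \left(-197 + 421\right) = 12 \cdot 13^{2} \left(-197 + 421\right) = 12 \cdot 169 \cdot 224 = 2028 \cdot 224 = 454272$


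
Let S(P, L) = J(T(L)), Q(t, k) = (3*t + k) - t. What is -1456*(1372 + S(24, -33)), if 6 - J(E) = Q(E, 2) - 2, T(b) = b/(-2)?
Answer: -1958320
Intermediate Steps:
Q(t, k) = k + 2*t (Q(t, k) = (k + 3*t) - t = k + 2*t)
T(b) = -b/2 (T(b) = b*(-1/2) = -b/2)
J(E) = 6 - 2*E (J(E) = 6 - ((2 + 2*E) - 2) = 6 - 2*E)
S(P, L) = 6 + L (S(P, L) = 6 - (-1)*L = 6 + L)
-1456*(1372 + S(24, -33)) = -1456*(1372 + (6 - 33)) = -1456*(1372 - 27) = -1456*1345 = -1958320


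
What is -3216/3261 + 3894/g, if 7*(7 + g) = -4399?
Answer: -17198851/2417488 ≈ -7.1143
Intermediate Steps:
g = -4448/7 (g = -7 + (⅐)*(-4399) = -7 - 4399/7 = -4448/7 ≈ -635.43)
-3216/3261 + 3894/g = -3216/3261 + 3894/(-4448/7) = -3216*1/3261 + 3894*(-7/4448) = -1072/1087 - 13629/2224 = -17198851/2417488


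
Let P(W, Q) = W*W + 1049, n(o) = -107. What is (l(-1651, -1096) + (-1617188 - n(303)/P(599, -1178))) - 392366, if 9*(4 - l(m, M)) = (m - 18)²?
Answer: -2503537744129/1079550 ≈ -2.3191e+6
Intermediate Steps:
l(m, M) = 4 - (-18 + m)²/9 (l(m, M) = 4 - (m - 18)²/9 = 4 - (-18 + m)²/9)
P(W, Q) = 1049 + W² (P(W, Q) = W² + 1049 = 1049 + W²)
(l(-1651, -1096) + (-1617188 - n(303)/P(599, -1178))) - 392366 = ((4 - (-18 - 1651)²/9) + (-1617188 - (-107)/(1049 + 599²))) - 392366 = ((4 - ⅑*(-1669)²) + (-1617188 - (-107)/(1049 + 358801))) - 392366 = ((4 - ⅑*2785561) + (-1617188 - (-107)/359850)) - 392366 = ((4 - 2785561/9) + (-1617188 - (-107)/359850)) - 392366 = (-2785525/9 + (-1617188 - 1*(-107/359850))) - 392366 = (-2785525/9 + (-1617188 + 107/359850)) - 392366 = (-2785525/9 - 581945101693/359850) - 392366 = -2079959028829/1079550 - 392366 = -2503537744129/1079550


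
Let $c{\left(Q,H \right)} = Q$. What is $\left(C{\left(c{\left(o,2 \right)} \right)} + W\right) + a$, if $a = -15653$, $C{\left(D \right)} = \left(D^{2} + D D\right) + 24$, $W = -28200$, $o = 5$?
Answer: $-43779$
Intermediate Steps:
$C{\left(D \right)} = 24 + 2 D^{2}$ ($C{\left(D \right)} = \left(D^{2} + D^{2}\right) + 24 = 2 D^{2} + 24 = 24 + 2 D^{2}$)
$\left(C{\left(c{\left(o,2 \right)} \right)} + W\right) + a = \left(\left(24 + 2 \cdot 5^{2}\right) - 28200\right) - 15653 = \left(\left(24 + 2 \cdot 25\right) - 28200\right) - 15653 = \left(\left(24 + 50\right) - 28200\right) - 15653 = \left(74 - 28200\right) - 15653 = -28126 - 15653 = -43779$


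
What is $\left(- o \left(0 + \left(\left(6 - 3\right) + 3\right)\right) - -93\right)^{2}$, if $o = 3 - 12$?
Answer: $21609$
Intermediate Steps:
$o = -9$ ($o = 3 - 12 = -9$)
$\left(- o \left(0 + \left(\left(6 - 3\right) + 3\right)\right) - -93\right)^{2} = \left(\left(-1\right) \left(-9\right) \left(0 + \left(\left(6 - 3\right) + 3\right)\right) - -93\right)^{2} = \left(9 \left(0 + \left(3 + 3\right)\right) + 93\right)^{2} = \left(9 \left(0 + 6\right) + 93\right)^{2} = \left(9 \cdot 6 + 93\right)^{2} = \left(54 + 93\right)^{2} = 147^{2} = 21609$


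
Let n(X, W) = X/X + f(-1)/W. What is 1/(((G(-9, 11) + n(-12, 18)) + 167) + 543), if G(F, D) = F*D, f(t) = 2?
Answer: 9/5509 ≈ 0.0016337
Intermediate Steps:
G(F, D) = D*F
n(X, W) = 1 + 2/W (n(X, W) = X/X + 2/W = 1 + 2/W)
1/(((G(-9, 11) + n(-12, 18)) + 167) + 543) = 1/(((11*(-9) + (2 + 18)/18) + 167) + 543) = 1/(((-99 + (1/18)*20) + 167) + 543) = 1/(((-99 + 10/9) + 167) + 543) = 1/((-881/9 + 167) + 543) = 1/(622/9 + 543) = 1/(5509/9) = 9/5509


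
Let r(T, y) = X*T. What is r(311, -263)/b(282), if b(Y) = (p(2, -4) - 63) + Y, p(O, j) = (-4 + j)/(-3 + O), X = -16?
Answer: -4976/227 ≈ -21.921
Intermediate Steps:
p(O, j) = (-4 + j)/(-3 + O)
r(T, y) = -16*T
b(Y) = -55 + Y (b(Y) = ((-4 - 4)/(-3 + 2) - 63) + Y = (-8/(-1) - 63) + Y = (-1*(-8) - 63) + Y = (8 - 63) + Y = -55 + Y)
r(311, -263)/b(282) = (-16*311)/(-55 + 282) = -4976/227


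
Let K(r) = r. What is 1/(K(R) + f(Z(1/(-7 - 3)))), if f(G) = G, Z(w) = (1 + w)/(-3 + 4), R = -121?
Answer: -10/1201 ≈ -0.0083264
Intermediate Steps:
Z(w) = 1 + w (Z(w) = (1 + w)/1 = (1 + w)*1 = 1 + w)
1/(K(R) + f(Z(1/(-7 - 3)))) = 1/(-121 + (1 + 1/(-7 - 3))) = 1/(-121 + (1 + 1/(-10))) = 1/(-121 + (1 - ⅒)) = 1/(-121 + 9/10) = 1/(-1201/10) = -10/1201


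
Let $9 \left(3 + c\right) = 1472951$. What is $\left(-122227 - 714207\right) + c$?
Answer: $- \frac{6054982}{9} \approx -6.7278 \cdot 10^{5}$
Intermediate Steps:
$c = \frac{1472924}{9}$ ($c = -3 + \frac{1}{9} \cdot 1472951 = -3 + \frac{1472951}{9} = \frac{1472924}{9} \approx 1.6366 \cdot 10^{5}$)
$\left(-122227 - 714207\right) + c = \left(-122227 - 714207\right) + \frac{1472924}{9} = -836434 + \frac{1472924}{9} = - \frac{6054982}{9}$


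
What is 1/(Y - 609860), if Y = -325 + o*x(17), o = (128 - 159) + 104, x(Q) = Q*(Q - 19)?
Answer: -1/612667 ≈ -1.6322e-6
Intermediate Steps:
x(Q) = Q*(-19 + Q)
o = 73 (o = -31 + 104 = 73)
Y = -2807 (Y = -325 + 73*(17*(-19 + 17)) = -325 + 73*(17*(-2)) = -325 + 73*(-34) = -325 - 2482 = -2807)
1/(Y - 609860) = 1/(-2807 - 609860) = 1/(-612667) = -1/612667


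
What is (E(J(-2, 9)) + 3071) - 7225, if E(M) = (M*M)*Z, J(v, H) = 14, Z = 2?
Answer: -3762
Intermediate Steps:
E(M) = 2*M² (E(M) = (M*M)*2 = M²*2 = 2*M²)
(E(J(-2, 9)) + 3071) - 7225 = (2*14² + 3071) - 7225 = (2*196 + 3071) - 7225 = (392 + 3071) - 7225 = 3463 - 7225 = -3762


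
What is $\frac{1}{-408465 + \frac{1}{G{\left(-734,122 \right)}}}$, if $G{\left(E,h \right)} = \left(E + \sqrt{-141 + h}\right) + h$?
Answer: $- \frac{152995876407}{62493460906565836} + \frac{i \sqrt{19}}{62493460906565836} \approx -2.4482 \cdot 10^{-6} + 6.975 \cdot 10^{-17} i$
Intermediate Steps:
$G{\left(E,h \right)} = E + h + \sqrt{-141 + h}$
$\frac{1}{-408465 + \frac{1}{G{\left(-734,122 \right)}}} = \frac{1}{-408465 + \frac{1}{-734 + 122 + \sqrt{-141 + 122}}} = \frac{1}{-408465 + \frac{1}{-734 + 122 + \sqrt{-19}}} = \frac{1}{-408465 + \frac{1}{-734 + 122 + i \sqrt{19}}} = \frac{1}{-408465 + \frac{1}{-612 + i \sqrt{19}}}$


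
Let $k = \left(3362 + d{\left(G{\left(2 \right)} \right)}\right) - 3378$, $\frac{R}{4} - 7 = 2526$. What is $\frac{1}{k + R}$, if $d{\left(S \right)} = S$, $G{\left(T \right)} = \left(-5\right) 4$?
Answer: $\frac{1}{10096} \approx 9.9049 \cdot 10^{-5}$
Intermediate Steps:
$G{\left(T \right)} = -20$
$R = 10132$ ($R = 28 + 4 \cdot 2526 = 28 + 10104 = 10132$)
$k = -36$ ($k = \left(3362 - 20\right) - 3378 = 3342 - 3378 = -36$)
$\frac{1}{k + R} = \frac{1}{-36 + 10132} = \frac{1}{10096}$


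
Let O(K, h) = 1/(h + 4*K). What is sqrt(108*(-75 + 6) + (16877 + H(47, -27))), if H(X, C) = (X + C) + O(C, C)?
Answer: sqrt(19126110)/45 ≈ 97.185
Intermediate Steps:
H(X, C) = C + X + 1/(5*C) (H(X, C) = (X + C) + 1/(C + 4*C) = (C + X) + 1/(5*C) = C + X + 1/(5*C))
sqrt(108*(-75 + 6) + (16877 + H(47, -27))) = sqrt(108*(-75 + 6) + (16877 + (-27 + 47 + (1/5)/(-27)))) = sqrt(108*(-69) + (16877 + (-27 + 47 + (1/5)*(-1/27)))) = sqrt(-7452 + (16877 + (-27 + 47 - 1/135))) = sqrt(-7452 + (16877 + 2699/135)) = sqrt(-7452 + 2281094/135) = sqrt(1275074/135) = sqrt(19126110)/45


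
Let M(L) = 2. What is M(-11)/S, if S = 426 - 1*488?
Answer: -1/31 ≈ -0.032258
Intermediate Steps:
S = -62 (S = 426 - 488 = -62)
M(-11)/S = 2/(-62) = 2*(-1/62) = -1/31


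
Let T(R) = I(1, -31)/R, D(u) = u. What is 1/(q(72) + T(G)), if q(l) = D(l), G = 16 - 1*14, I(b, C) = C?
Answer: 2/113 ≈ 0.017699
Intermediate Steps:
G = 2 (G = 16 - 14 = 2)
T(R) = -31/R
q(l) = l
1/(q(72) + T(G)) = 1/(72 - 31/2) = 1/(113/2) = 2/113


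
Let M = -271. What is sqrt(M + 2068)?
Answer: sqrt(1797) ≈ 42.391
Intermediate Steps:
sqrt(M + 2068) = sqrt(-271 + 2068) = sqrt(1797)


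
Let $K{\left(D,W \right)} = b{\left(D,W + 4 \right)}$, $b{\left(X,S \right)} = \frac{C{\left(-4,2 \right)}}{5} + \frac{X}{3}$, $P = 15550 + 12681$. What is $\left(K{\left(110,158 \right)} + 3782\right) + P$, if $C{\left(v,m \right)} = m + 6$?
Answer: $\frac{480769}{15} \approx 32051.0$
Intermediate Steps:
$C{\left(v,m \right)} = 6 + m$
$P = 28231$
$b{\left(X,S \right)} = \frac{8}{5} + \frac{X}{3}$ ($b{\left(X,S \right)} = \frac{6 + 2}{5} + \frac{X}{3} = 8 \cdot \frac{1}{5} + X \frac{1}{3} = \frac{8}{5} + \frac{X}{3}$)
$K{\left(D,W \right)} = \frac{8}{5} + \frac{D}{3}$
$\left(K{\left(110,158 \right)} + 3782\right) + P = \left(\left(\frac{8}{5} + \frac{1}{3} \cdot 110\right) + 3782\right) + 28231 = \left(\left(\frac{8}{5} + \frac{110}{3}\right) + 3782\right) + 28231 = \left(\frac{574}{15} + 3782\right) + 28231 = \frac{57304}{15} + 28231 = \frac{480769}{15}$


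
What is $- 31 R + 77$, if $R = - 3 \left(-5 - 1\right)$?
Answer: $-481$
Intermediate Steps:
$R = 18$ ($R = \left(-3\right) \left(-6\right) = 18$)
$- 31 R + 77 = \left(-31\right) 18 + 77 = -558 + 77 = -481$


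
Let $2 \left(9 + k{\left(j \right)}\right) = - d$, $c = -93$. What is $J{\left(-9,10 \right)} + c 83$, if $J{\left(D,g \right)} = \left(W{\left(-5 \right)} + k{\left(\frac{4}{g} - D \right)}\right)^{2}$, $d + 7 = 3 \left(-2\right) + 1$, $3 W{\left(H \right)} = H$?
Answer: $- \frac{69275}{9} \approx -7697.2$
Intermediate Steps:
$W{\left(H \right)} = \frac{H}{3}$
$d = -12$ ($d = -7 + \left(3 \left(-2\right) + 1\right) = -7 + \left(-6 + 1\right) = -7 - 5 = -12$)
$k{\left(j \right)} = -3$ ($k{\left(j \right)} = -9 + \frac{\left(-1\right) \left(-12\right)}{2} = -9 + \frac{1}{2} \cdot 12 = -9 + 6 = -3$)
$J{\left(D,g \right)} = \frac{196}{9}$ ($J{\left(D,g \right)} = \left(\frac{1}{3} \left(-5\right) - 3\right)^{2} = \left(- \frac{5}{3} - 3\right)^{2} = \left(- \frac{14}{3}\right)^{2} = \frac{196}{9}$)
$J{\left(-9,10 \right)} + c 83 = \frac{196}{9} - 7719 = - \frac{69275}{9}$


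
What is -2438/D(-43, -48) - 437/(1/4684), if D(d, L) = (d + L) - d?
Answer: -49124573/24 ≈ -2.0469e+6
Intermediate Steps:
D(d, L) = L (D(d, L) = (L + d) - d = L)
-2438/D(-43, -48) - 437/(1/4684) = -2438/(-48) - 437/(1/4684) = -2438*(-1/48) - 437/1/4684 = 1219/24 - 437*4684 = 1219/24 - 2046908 = -49124573/24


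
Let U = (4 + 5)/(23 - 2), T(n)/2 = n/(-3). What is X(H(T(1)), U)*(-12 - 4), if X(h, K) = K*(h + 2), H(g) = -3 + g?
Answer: 80/7 ≈ 11.429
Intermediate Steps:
T(n) = -2*n/3 (T(n) = 2*(n/(-3)) = 2*(n*(-⅓)) = 2*(-n/3) = -2*n/3)
U = 3/7 (U = 9/21 = 9*(1/21) = 3/7 ≈ 0.42857)
X(h, K) = K*(2 + h)
X(H(T(1)), U)*(-12 - 4) = (3*(2 + (-3 - ⅔*1))/7)*(-12 - 4) = (3*(2 + (-3 - ⅔))/7)*(-16) = (3*(2 - 11/3)/7)*(-16) = ((3/7)*(-5/3))*(-16) = -5/7*(-16) = 80/7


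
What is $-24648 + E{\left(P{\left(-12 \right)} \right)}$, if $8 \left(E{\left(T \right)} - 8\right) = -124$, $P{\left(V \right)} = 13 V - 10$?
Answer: $- \frac{49311}{2} \approx -24656.0$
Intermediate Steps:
$P{\left(V \right)} = -10 + 13 V$
$E{\left(T \right)} = - \frac{15}{2}$ ($E{\left(T \right)} = 8 + \frac{1}{8} \left(-124\right) = 8 - \frac{31}{2} = - \frac{15}{2}$)
$-24648 + E{\left(P{\left(-12 \right)} \right)} = -24648 - \frac{15}{2} = - \frac{49311}{2}$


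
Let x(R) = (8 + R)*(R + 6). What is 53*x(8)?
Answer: 11872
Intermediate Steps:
x(R) = (6 + R)*(8 + R) (x(R) = (8 + R)*(6 + R) = (6 + R)*(8 + R))
53*x(8) = 53*(48 + 8² + 14*8) = 53*(48 + 64 + 112) = 53*224 = 11872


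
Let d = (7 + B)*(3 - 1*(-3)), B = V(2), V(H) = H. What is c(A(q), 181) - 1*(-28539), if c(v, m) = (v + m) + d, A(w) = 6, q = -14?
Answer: 28780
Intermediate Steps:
B = 2
d = 54 (d = (7 + 2)*(3 - 1*(-3)) = 9*(3 + 3) = 9*6 = 54)
c(v, m) = 54 + m + v (c(v, m) = (v + m) + 54 = (m + v) + 54 = 54 + m + v)
c(A(q), 181) - 1*(-28539) = (54 + 181 + 6) - 1*(-28539) = 241 + 28539 = 28780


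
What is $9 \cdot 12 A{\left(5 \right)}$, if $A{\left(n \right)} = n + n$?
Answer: $1080$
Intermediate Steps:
$A{\left(n \right)} = 2 n$
$9 \cdot 12 A{\left(5 \right)} = 9 \cdot 12 \cdot 2 \cdot 5 = 9 \cdot 12 \cdot 10 = 9 \cdot 120 = 1080$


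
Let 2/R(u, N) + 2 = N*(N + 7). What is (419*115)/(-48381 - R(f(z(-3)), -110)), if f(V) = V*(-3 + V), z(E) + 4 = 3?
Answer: -54583968/54805997 ≈ -0.99595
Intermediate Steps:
z(E) = -1 (z(E) = -4 + 3 = -1)
R(u, N) = 2/(-2 + N*(7 + N)) (R(u, N) = 2/(-2 + N*(N + 7)) = 2/(-2 + N*(7 + N)))
(419*115)/(-48381 - R(f(z(-3)), -110)) = (419*115)/(-48381 - 2/(-2 + (-110)² + 7*(-110))) = 48185/(-48381 - 2/(-2 + 12100 - 770)) = 48185/(-48381 - 2/11328) = 48185/(-48381 - 1*1/5664) = 48185/(-48381 - 1/5664) = 48185/(-274029985/5664) = 48185*(-5664/274029985) = -54583968/54805997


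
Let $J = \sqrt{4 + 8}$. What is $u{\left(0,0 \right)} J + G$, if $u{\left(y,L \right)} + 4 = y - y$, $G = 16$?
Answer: $16 - 8 \sqrt{3} \approx 2.1436$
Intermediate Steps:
$u{\left(y,L \right)} = -4$ ($u{\left(y,L \right)} = -4 + \left(y - y\right) = -4 + 0 = -4$)
$J = 2 \sqrt{3}$ ($J = \sqrt{12} = 2 \sqrt{3} \approx 3.4641$)
$u{\left(0,0 \right)} J + G = - 4 \cdot 2 \sqrt{3} + 16 = - 8 \sqrt{3} + 16 = 16 - 8 \sqrt{3}$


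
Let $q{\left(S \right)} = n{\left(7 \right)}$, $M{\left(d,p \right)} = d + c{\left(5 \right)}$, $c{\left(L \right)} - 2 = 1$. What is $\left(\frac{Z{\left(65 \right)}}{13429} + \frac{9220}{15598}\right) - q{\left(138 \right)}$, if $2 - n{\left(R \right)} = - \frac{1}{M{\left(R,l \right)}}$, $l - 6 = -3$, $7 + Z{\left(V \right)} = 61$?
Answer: $- \frac{1576099831}{1047327710} \approx -1.5049$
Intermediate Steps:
$Z{\left(V \right)} = 54$ ($Z{\left(V \right)} = -7 + 61 = 54$)
$c{\left(L \right)} = 3$ ($c{\left(L \right)} = 2 + 1 = 3$)
$l = 3$ ($l = 6 - 3 = 3$)
$M{\left(d,p \right)} = 3 + d$ ($M{\left(d,p \right)} = d + 3 = 3 + d$)
$n{\left(R \right)} = 2 + \frac{1}{3 + R}$ ($n{\left(R \right)} = 2 - - \frac{1}{3 + R} = 2 + \frac{1}{3 + R}$)
$q{\left(S \right)} = \frac{21}{10}$ ($q{\left(S \right)} = \frac{7 + 2 \cdot 7}{3 + 7} = \frac{7 + 14}{10} = \frac{1}{10} \cdot 21 = \frac{21}{10}$)
$\left(\frac{Z{\left(65 \right)}}{13429} + \frac{9220}{15598}\right) - q{\left(138 \right)} = \left(\frac{54}{13429} + \frac{9220}{15598}\right) - \frac{21}{10} = \left(54 \cdot \frac{1}{13429} + 9220 \cdot \frac{1}{15598}\right) - \frac{21}{10} = \left(\frac{54}{13429} + \frac{4610}{7799}\right) - \frac{21}{10} = \frac{62328836}{104732771} - \frac{21}{10} = - \frac{1576099831}{1047327710}$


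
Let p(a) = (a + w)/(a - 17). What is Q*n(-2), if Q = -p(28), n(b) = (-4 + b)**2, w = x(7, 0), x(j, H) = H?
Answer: -1008/11 ≈ -91.636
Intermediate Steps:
w = 0
p(a) = a/(-17 + a) (p(a) = (a + 0)/(a - 17) = a/(-17 + a))
Q = -28/11 (Q = -28/(-17 + 28) = -28/11 ≈ -2.5455)
Q*n(-2) = -28*(-4 - 2)**2/11 = -28/11*(-6)**2 = -28/11*36 = -1008/11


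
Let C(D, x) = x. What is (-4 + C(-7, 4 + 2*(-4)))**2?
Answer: 64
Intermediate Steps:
(-4 + C(-7, 4 + 2*(-4)))**2 = (-4 + (4 + 2*(-4)))**2 = (-4 + (4 - 8))**2 = (-4 - 4)**2 = (-8)**2 = 64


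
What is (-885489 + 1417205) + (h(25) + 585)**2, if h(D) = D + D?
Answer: 934941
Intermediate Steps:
h(D) = 2*D
(-885489 + 1417205) + (h(25) + 585)**2 = (-885489 + 1417205) + (2*25 + 585)**2 = 531716 + (50 + 585)**2 = 531716 + 635**2 = 531716 + 403225 = 934941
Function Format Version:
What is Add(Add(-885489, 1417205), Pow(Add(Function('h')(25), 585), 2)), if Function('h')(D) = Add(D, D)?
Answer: 934941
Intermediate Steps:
Function('h')(D) = Mul(2, D)
Add(Add(-885489, 1417205), Pow(Add(Function('h')(25), 585), 2)) = Add(Add(-885489, 1417205), Pow(Add(Mul(2, 25), 585), 2)) = Add(531716, Pow(Add(50, 585), 2)) = Add(531716, Pow(635, 2)) = Add(531716, 403225) = 934941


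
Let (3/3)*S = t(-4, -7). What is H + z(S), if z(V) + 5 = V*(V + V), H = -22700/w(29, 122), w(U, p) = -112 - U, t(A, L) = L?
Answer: 35813/141 ≈ 253.99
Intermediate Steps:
S = -7
H = 22700/141 (H = -22700/(-112 - 1*29) = -22700/(-112 - 29) = -22700/(-141) = -22700*(-1/141) = 22700/141 ≈ 160.99)
z(V) = -5 + 2*V² (z(V) = -5 + V*(V + V) = -5 + V*(2*V) = -5 + 2*V²)
H + z(S) = 22700/141 + (-5 + 2*(-7)²) = 22700/141 + (-5 + 2*49) = 22700/141 + (-5 + 98) = 22700/141 + 93 = 35813/141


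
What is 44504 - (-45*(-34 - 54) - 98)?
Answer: 40642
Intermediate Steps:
44504 - (-45*(-34 - 54) - 98) = 44504 - (-45*(-88) - 98) = 44504 - (3960 - 98) = 44504 - 1*3862 = 44504 - 3862 = 40642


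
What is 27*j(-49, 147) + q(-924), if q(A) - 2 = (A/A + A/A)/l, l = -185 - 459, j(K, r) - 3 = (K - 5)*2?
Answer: -912227/322 ≈ -2833.0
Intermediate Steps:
j(K, r) = -7 + 2*K (j(K, r) = 3 + (K - 5)*2 = 3 + (-5 + K)*2 = 3 + (-10 + 2*K) = -7 + 2*K)
l = -644
q(A) = 643/322 (q(A) = 2 + (A/A + A/A)/(-644) = 2 + (1 + 1)*(-1/644) = 2 + 2*(-1/644) = 2 - 1/322 = 643/322)
27*j(-49, 147) + q(-924) = 27*(-7 + 2*(-49)) + 643/322 = 27*(-7 - 98) + 643/322 = 27*(-105) + 643/322 = -2835 + 643/322 = -912227/322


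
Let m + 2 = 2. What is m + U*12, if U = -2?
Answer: -24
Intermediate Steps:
m = 0 (m = -2 + 2 = 0)
m + U*12 = 0 - 2*12 = 0 - 24 = -24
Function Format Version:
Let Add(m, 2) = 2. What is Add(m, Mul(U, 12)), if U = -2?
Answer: -24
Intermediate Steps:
m = 0 (m = Add(-2, 2) = 0)
Add(m, Mul(U, 12)) = Add(0, Mul(-2, 12)) = Add(0, -24) = -24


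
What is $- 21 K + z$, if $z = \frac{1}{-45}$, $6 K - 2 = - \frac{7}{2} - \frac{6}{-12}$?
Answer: $\frac{313}{90} \approx 3.4778$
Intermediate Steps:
$K = - \frac{1}{6}$ ($K = \frac{1}{3} + \frac{- \frac{7}{2} - \frac{6}{-12}}{6} = \frac{1}{3} + \frac{\left(-7\right) \frac{1}{2} - - \frac{1}{2}}{6} = \frac{1}{3} + \frac{- \frac{7}{2} + \frac{1}{2}}{6} = \frac{1}{3} + \frac{1}{6} \left(-3\right) = \frac{1}{3} - \frac{1}{2} = - \frac{1}{6} \approx -0.16667$)
$z = - \frac{1}{45} \approx -0.022222$
$- 21 K + z = \left(-21\right) \left(- \frac{1}{6}\right) - \frac{1}{45} = \frac{7}{2} - \frac{1}{45} = \frac{313}{90}$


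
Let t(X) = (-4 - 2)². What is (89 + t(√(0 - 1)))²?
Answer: 15625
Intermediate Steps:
t(X) = 36 (t(X) = (-6)² = 36)
(89 + t(√(0 - 1)))² = (89 + 36)² = 125² = 15625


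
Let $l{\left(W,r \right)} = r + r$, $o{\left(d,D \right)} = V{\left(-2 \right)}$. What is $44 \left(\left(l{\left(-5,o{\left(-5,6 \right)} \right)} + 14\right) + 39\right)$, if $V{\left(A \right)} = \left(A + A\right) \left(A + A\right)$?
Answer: $3740$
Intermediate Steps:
$V{\left(A \right)} = 4 A^{2}$ ($V{\left(A \right)} = 2 A 2 A = 4 A^{2}$)
$o{\left(d,D \right)} = 16$ ($o{\left(d,D \right)} = 4 \left(-2\right)^{2} = 4 \cdot 4 = 16$)
$l{\left(W,r \right)} = 2 r$
$44 \left(\left(l{\left(-5,o{\left(-5,6 \right)} \right)} + 14\right) + 39\right) = 44 \left(\left(2 \cdot 16 + 14\right) + 39\right) = 44 \left(\left(32 + 14\right) + 39\right) = 44 \left(46 + 39\right) = 44 \cdot 85 = 3740$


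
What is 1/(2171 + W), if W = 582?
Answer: 1/2753 ≈ 0.00036324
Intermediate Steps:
1/(2171 + W) = 1/(2171 + 582) = 1/2753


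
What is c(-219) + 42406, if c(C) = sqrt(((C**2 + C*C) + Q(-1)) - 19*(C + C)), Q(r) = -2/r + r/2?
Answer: 42406 + sqrt(416982)/2 ≈ 42729.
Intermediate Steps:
Q(r) = r/2 - 2/r (Q(r) = -2/r + r*(1/2) = -2/r + r/2 = r/2 - 2/r)
c(C) = sqrt(3/2 - 38*C + 2*C**2) (c(C) = sqrt(((C**2 + C*C) + ((1/2)*(-1) - 2/(-1))) - 19*(C + C)) = sqrt(((C**2 + C**2) + (-1/2 - 2*(-1))) - 38*C) = sqrt((2*C**2 + (-1/2 + 2)) - 38*C) = sqrt((2*C**2 + 3/2) - 38*C) = sqrt((3/2 + 2*C**2) - 38*C) = sqrt(3/2 - 38*C + 2*C**2))
c(-219) + 42406 = sqrt(6 - 152*(-219) + 8*(-219)**2)/2 + 42406 = sqrt(6 + 33288 + 8*47961)/2 + 42406 = sqrt(6 + 33288 + 383688)/2 + 42406 = sqrt(416982)/2 + 42406 = 42406 + sqrt(416982)/2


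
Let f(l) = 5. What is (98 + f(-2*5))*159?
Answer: 16377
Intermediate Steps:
(98 + f(-2*5))*159 = (98 + 5)*159 = 103*159 = 16377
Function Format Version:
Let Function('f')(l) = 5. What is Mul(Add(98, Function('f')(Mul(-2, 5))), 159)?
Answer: 16377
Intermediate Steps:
Mul(Add(98, Function('f')(Mul(-2, 5))), 159) = Mul(Add(98, 5), 159) = Mul(103, 159) = 16377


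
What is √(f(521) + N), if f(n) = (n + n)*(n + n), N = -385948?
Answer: 2*√174954 ≈ 836.55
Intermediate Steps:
f(n) = 4*n² (f(n) = (2*n)*(2*n) = 4*n²)
√(f(521) + N) = √(4*521² - 385948) = √(4*271441 - 385948) = √(1085764 - 385948) = √699816 = 2*√174954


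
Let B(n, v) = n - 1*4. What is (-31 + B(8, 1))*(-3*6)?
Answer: 486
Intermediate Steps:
B(n, v) = -4 + n (B(n, v) = n - 4 = -4 + n)
(-31 + B(8, 1))*(-3*6) = (-31 + (-4 + 8))*(-3*6) = (-31 + 4)*(-18) = -27*(-18) = 486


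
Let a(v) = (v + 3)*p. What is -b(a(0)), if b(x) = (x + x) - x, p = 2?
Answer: -6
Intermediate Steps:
a(v) = 6 + 2*v (a(v) = (v + 3)*2 = (3 + v)*2 = 6 + 2*v)
b(x) = x (b(x) = 2*x - x = x)
-b(a(0)) = -(6 + 2*0) = -(6 + 0) = -1*6 = -6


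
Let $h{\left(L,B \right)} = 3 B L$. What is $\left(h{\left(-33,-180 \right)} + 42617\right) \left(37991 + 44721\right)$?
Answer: $4998865144$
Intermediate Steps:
$h{\left(L,B \right)} = 3 B L$
$\left(h{\left(-33,-180 \right)} + 42617\right) \left(37991 + 44721\right) = \left(3 \left(-180\right) \left(-33\right) + 42617\right) \left(37991 + 44721\right) = \left(17820 + 42617\right) 82712 = 60437 \cdot 82712 = 4998865144$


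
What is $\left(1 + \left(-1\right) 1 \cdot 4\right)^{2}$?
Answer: $9$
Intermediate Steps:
$\left(1 + \left(-1\right) 1 \cdot 4\right)^{2} = \left(1 - 4\right)^{2} = \left(-3\right)^{2} = 9$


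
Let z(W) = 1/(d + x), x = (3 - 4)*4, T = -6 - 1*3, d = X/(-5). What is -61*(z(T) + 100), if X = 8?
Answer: -170495/28 ≈ -6089.1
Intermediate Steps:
d = -8/5 (d = 8/(-5) = 8*(-⅕) = -8/5 ≈ -1.6000)
T = -9 (T = -6 - 3 = -9)
x = -4 (x = -1*4 = -4)
z(W) = -5/28 (z(W) = 1/(-8/5 - 4) = 1/(-28/5) = -5/28)
-61*(z(T) + 100) = -61*(-5/28 + 100) = -61*2795/28 = -170495/28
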